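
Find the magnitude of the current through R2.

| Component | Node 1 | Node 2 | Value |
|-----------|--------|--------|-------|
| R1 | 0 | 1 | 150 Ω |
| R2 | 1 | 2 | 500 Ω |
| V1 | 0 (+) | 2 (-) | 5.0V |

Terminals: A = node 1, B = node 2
Nodal analysis, taking node 2 as the 0 V reference.
Source V1 fixes V_0 = 5 V.
KCL at each unknown node (sum of currents leaving = 0; resistances in Ω):
  Node 1: (V_1 - 5)/150 + (V_1 - 0)/500 = 0
Collecting terms: 0.008667 × V_1 = 0.03333  =>  V_1 = 3.846 V
I_R2 = (V_1 - V_2)/R2 = (3.846 - 0)/500 = 0.007692 A
|I_R2| = 0.007692 A

Final answer: |I_R2| = 0.007692 A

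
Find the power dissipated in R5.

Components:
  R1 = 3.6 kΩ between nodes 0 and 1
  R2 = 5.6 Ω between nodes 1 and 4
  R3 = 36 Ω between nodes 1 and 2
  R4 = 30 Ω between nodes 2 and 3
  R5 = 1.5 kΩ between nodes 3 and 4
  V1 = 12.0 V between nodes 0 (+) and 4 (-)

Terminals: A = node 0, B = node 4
Nodal analysis, taking node 4 as the 0 V reference.
Source V1 fixes V_0 = 12 V.
KCL at each unknown node (sum of currents leaving = 0; resistances in Ω):
  Node 1: (V_1 - 12)/3600 + (V_1 - 0)/5.6 + (V_1 - V_2)/36 = 0
  Node 2: (V_2 - V_1)/36 + (V_2 - V_3)/30 = 0
  Node 3: (V_3 - V_2)/30 + (V_3 - 0)/1500 = 0
Collecting terms (coefficients in siemens):
  0.2066·V_1 - 0.02778·V_2 = 0.003333
  0.06111·V_2 - 0.02778·V_1 - 0.03333·V_3 = 0
  0.034·V_3 - 0.03333·V_2 = 0
Solving these 3 simultaneous equations (Gaussian elimination) gives:
  V_1 = 0.01857 V, V_2 = 0.01814 V, V_3 = 0.01779 V
I_R5 = (V_3 - V_4)/R5 = (0.01779 - 0)/1500 = 0.00001186 A
P_R5 = I_R5² × R5 = (0.00001186)² × 1500 = 0.000000211 W

Final answer: 2.11e-07 W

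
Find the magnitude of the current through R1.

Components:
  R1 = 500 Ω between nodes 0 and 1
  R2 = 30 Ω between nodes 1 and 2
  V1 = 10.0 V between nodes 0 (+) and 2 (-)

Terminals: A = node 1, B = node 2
Nodal analysis, taking node 2 as the 0 V reference.
Source V1 fixes V_0 = 10 V.
KCL at each unknown node (sum of currents leaving = 0; resistances in Ω):
  Node 1: (V_1 - 10)/500 + (V_1 - 0)/30 = 0
Collecting terms: 0.03533 × V_1 = 0.02  =>  V_1 = 0.566 V
I_R1 = (V_0 - V_1)/R1 = (10 - 0.566)/500 = 0.01887 A
|I_R1| = 0.01887 A

Final answer: |I_R1| = 0.01887 A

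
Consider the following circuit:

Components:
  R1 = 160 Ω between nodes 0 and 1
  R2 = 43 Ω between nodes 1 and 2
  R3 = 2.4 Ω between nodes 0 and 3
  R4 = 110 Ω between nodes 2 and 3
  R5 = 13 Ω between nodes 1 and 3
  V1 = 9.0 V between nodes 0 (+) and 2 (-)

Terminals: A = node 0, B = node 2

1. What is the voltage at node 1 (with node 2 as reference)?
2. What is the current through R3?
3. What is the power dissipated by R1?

Nodal analysis, taking node 2 as the 0 V reference.
Source V1 fixes V_0 = 9 V.
KCL at each unknown node (sum of currents leaving = 0; resistances in Ω):
  Node 1: (V_1 - 9)/160 + (V_1 - 0)/43 + (V_1 - V_3)/13 = 0
  Node 3: (V_3 - 9)/2.4 + (V_3 - 0)/110 + (V_3 - V_1)/13 = 0
Collecting terms (coefficients in siemens):
  0.1064·V_1 - 0.07692·V_3 = 0.05625
  0.5027·V_3 - 0.07692·V_1 = 3.75
Determinant D = (0.1064)(0.5027) - (-0.07692)(-0.07692) = 0.04758
V_1 = [(0.05625)(0.5027) - (-0.07692)(3.75)]/D = 6.657 V
V_3 = [(0.1064)(3.75) - (0.05625)(-0.07692)]/D = 8.479 V
Part 1:
  Read off the nodal solution: V_1 = 6.657 V
Part 2:
  I_R3 = (V_0 - V_3)/R3 = (9 - 8.479)/2.4 = 0.2172 A
  Magnitude: I_R3 = 0.2172 A
Part 3:
  I_R1 = (V_0 - V_1)/R1 = (9 - 6.657)/160 = 0.01465 A
  P_R1 = I_R1² × R1 = (0.01465)² × 160 = 0.03432 W

Final answers:
1. V_1 = 6.657 V
2. I_R3 = 0.2172 A
3. P_R1 = 0.03432 W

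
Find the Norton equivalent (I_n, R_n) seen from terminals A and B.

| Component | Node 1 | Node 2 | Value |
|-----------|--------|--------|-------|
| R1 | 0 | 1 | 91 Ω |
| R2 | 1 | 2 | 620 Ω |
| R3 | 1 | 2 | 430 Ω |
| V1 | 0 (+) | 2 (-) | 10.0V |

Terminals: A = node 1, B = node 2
Find the Thévenin equivalent first; then I_n = V_th/R_th and R_n = R_th.
Step 1 — V_th is the open-circuit voltage V_A - V_B (nothing connected across the terminals).
Nodal analysis, taking node 2 as the 0 V reference.
Source V1 fixes V_0 = 10 V.
KCL at each unknown node (sum of currents leaving = 0; resistances in Ω):
  Node 1: (V_1 - 10)/91 + (V_1 - 0)/620 + (V_1 - 0)/430 = 0
Collecting terms: 0.01493 × V_1 = 0.1099  =>  V_1 = 7.362 V
V_th = V_1 - V_2 = 7.362 - 0 = 7.362 V
Step 2 — R_th: zero the source — replace V1 by a short circuit (node 2 merges into node 0) — and find the resistance seen between A (node 1) and B (node 0).
Reduce the network between node 1 (A) and node 0 (B) by series/parallel combination:
  Rp1 = R1 ‖ R2 ‖ R3 (parallel, all between nodes 0 and 1) = 1/(1/91 + 1/620 + 1/430) = 66.99 Ω
R_th = 66.99 Ω
I_n = V_th/R_th = 7.362/66.99 = 0.1099 A, and R_n = R_th = 66.99 Ω

Final answer: I_n = 0.1099 A, R_n = 66.99 Ω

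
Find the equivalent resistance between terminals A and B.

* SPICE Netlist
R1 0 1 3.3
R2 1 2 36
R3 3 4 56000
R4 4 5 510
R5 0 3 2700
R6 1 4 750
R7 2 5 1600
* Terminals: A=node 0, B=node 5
The network is not a plain series/parallel combination. Inject a 1 A test current into terminal A (node 0) and return it from terminal B (node 5); then R_eq = V_A / (1 A).
Nodal analysis, taking node 5 as the 0 V reference.
Current source I_test pushes 1 A into node 0 and draws it out of node 5.
KCL at each unknown node (sum of currents leaving = 0; resistances in Ω):
  Node 0: (V_0 - V_1)/3.3 + (V_0 - V_3)/2700 - 1 = 0
  Node 1: (V_1 - V_0)/3.3 + (V_1 - V_2)/36 + (V_1 - V_4)/750 = 0
  Node 2: (V_2 - V_1)/36 + (V_2 - 0)/1600 = 0
  Node 3: (V_3 - V_0)/2700 + (V_3 - V_4)/56000 = 0
  Node 4: (V_4 - V_1)/750 + (V_4 - V_3)/56000 + (V_4 - 0)/510 = 0
Collecting terms (coefficients in siemens):
  0.3034·V_0 - 0.303·V_1 - 0.0003704·V_3 = 1
  0.3321·V_1 - 0.303·V_0 - 0.02778·V_2 - 0.001333·V_4 = 0
  0.0284·V_2 - 0.02778·V_1 = 0
  0.0003882·V_3 - 0.0003704·V_0 - 0.00001786·V_4 = 0
  0.003312·V_4 - 0.001333·V_1 - 0.00001786·V_3 = 0
Solving these 5 simultaneous equations (Gaussian elimination) gives:
  V_0 = 712 V, V_1 = 708.7 V, V_2 = 693.1 V, V_3 = 692.6 V
  V_4 = 289.1 V
R_eq = V_0 / 1 A = 712 Ω

Final answer: 712 Ω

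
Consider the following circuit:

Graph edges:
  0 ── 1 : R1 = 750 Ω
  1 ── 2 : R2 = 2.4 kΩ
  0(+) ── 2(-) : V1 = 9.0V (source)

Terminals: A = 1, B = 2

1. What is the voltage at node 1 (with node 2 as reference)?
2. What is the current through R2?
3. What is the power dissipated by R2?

Nodal analysis, taking node 2 as the 0 V reference.
Source V1 fixes V_0 = 9 V.
KCL at each unknown node (sum of currents leaving = 0; resistances in Ω):
  Node 1: (V_1 - 9)/750 + (V_1 - 0)/2400 = 0
Collecting terms: 0.00175 × V_1 = 0.012  =>  V_1 = 6.857 V
Part 1:
  Read off the nodal solution: V_1 = 6.857 V
Part 2:
  I_R2 = (V_1 - V_2)/R2 = (6.857 - 0)/2400 = 0.002857 A
  Magnitude: I_R2 = 0.002857 A
Part 3:
  I_R2 = (V_1 - V_2)/R2 = (6.857 - 0)/2400 = 0.002857 A
  P_R2 = I_R2² × R2 = (0.002857)² × 2400 = 0.01959 W

Final answers:
1. V_1 = 6.857 V
2. I_R2 = 0.002857 A
3. P_R2 = 0.01959 W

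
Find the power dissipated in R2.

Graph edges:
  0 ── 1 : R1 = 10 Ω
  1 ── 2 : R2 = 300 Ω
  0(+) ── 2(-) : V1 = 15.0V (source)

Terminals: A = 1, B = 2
Nodal analysis, taking node 2 as the 0 V reference.
Source V1 fixes V_0 = 15 V.
KCL at each unknown node (sum of currents leaving = 0; resistances in Ω):
  Node 1: (V_1 - 15)/10 + (V_1 - 0)/300 = 0
Collecting terms: 0.1033 × V_1 = 1.5  =>  V_1 = 14.52 V
I_R2 = (V_1 - V_2)/R2 = (14.52 - 0)/300 = 0.04839 A
P_R2 = I_R2² × R2 = (0.04839)² × 300 = 0.7024 W

Final answer: 0.7024 W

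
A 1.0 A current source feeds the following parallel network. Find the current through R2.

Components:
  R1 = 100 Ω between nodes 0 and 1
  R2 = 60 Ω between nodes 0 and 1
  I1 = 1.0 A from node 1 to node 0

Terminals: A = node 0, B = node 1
All resistors sit directly between nodes 0 and 1, so they are in parallel and share one voltage V; the full source current 1 A splits among them.
1/R_par = 1/100 + 1/60 = 0.02667 S  =>  R_par = 37.5 Ω
V = I × R_par = 1 × 37.5 = 37.5 V
I_R2 = V/R2 = 37.5/60 = 0.625 A

Final answer: 0.625 A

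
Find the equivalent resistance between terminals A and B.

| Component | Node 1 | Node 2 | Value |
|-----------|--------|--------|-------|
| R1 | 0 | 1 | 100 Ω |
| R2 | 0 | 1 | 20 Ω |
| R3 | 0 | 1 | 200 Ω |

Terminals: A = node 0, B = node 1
Reduce the network between node 0 (A) and node 1 (B) by series/parallel combination:
  Rp1 = R1 ‖ R2 ‖ R3 (parallel, all between nodes 0 and 1) = 1/(1/100 + 1/20 + 1/200) = 15.38 Ω
R_eq = 15.38 Ω

Final answer: 15.38 Ω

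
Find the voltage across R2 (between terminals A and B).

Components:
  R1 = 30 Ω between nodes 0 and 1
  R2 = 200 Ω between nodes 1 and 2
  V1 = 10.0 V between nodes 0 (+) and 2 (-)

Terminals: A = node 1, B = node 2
R1 and R2 are in series across V1 (node 0 → node 1 → node 2), and the output A–B is taken across R2, so this is a voltage divider.
Series current: I = V1/(R1 + R2) = 10/(30 + 200) = 10/230 = 0.04348 A
V_R2 = I × R2 = V1 × R2/(R1 + R2) = 10 × 200/230 = 8.696 V

Final answer: 8.696 V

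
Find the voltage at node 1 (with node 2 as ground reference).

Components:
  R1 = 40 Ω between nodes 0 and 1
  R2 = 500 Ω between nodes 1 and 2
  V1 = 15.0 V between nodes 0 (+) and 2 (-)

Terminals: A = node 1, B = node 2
Nodal analysis, taking node 2 as the 0 V reference.
Source V1 fixes V_0 = 15 V.
KCL at each unknown node (sum of currents leaving = 0; resistances in Ω):
  Node 1: (V_1 - 15)/40 + (V_1 - 0)/500 = 0
Collecting terms: 0.027 × V_1 = 0.375  =>  V_1 = 13.89 V
The requested potential is V_1 = 13.89 V.

Final answer: V_1 = 13.89 V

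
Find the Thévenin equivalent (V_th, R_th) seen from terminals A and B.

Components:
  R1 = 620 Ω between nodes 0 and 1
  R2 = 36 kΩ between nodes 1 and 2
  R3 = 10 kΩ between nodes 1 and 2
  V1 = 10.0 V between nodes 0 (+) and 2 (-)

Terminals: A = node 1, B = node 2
Step 1 — V_th is the open-circuit voltage V_A - V_B (nothing connected across the terminals).
Nodal analysis, taking node 2 as the 0 V reference.
Source V1 fixes V_0 = 10 V.
KCL at each unknown node (sum of currents leaving = 0; resistances in Ω):
  Node 1: (V_1 - 10)/620 + (V_1 - 0)/36000 + (V_1 - 0)/10000 = 0
Collecting terms: 0.001741 × V_1 = 0.01613  =>  V_1 = 9.266 V
V_th = V_1 - V_2 = 9.266 - 0 = 9.266 V
Step 2 — R_th: zero the source — replace V1 by a short circuit (node 2 merges into node 0) — and find the resistance seen between A (node 1) and B (node 0).
Reduce the network between node 1 (A) and node 0 (B) by series/parallel combination:
  Rp1 = R1 ‖ R2 ‖ R3 (parallel, all between nodes 0 and 1) = 1/(1/620 + 1/36000 + 1/10000) = 574.5 Ω
R_th = 574.5 Ω

Final answer: V_th = 9.266 V, R_th = 574.5 Ω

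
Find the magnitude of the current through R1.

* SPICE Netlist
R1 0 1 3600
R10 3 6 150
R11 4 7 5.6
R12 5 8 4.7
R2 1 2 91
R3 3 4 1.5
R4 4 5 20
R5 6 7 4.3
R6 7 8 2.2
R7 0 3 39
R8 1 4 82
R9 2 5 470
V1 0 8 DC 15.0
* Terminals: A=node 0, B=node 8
Nodal analysis, taking node 8 as the 0 V reference.
Source V1 fixes V_0 = 15 V.
KCL at each unknown node (sum of currents leaving = 0; resistances in Ω):
  Node 1: (V_1 - 15)/3600 + (V_1 - V_2)/91 + (V_1 - V_4)/82 = 0
  Node 2: (V_2 - V_1)/91 + (V_2 - V_5)/470 = 0
  Node 3: (V_3 - V_4)/1.5 + (V_3 - 15)/39 + (V_3 - V_6)/150 = 0
  Node 4: (V_4 - V_3)/1.5 + (V_4 - V_5)/20 + (V_4 - V_1)/82 + (V_4 - V_7)/5.6 = 0
  Node 5: (V_5 - V_4)/20 + (V_5 - V_2)/470 + (V_5 - 0)/4.7 = 0
  Node 6: (V_6 - V_7)/4.3 + (V_6 - V_3)/150 = 0
  Node 7: (V_7 - V_6)/4.3 + (V_7 - 0)/2.2 + (V_7 - V_4)/5.6 = 0
Collecting terms (coefficients in siemens):
  0.02346·V_1 - 0.01099·V_2 - 0.0122·V_4 = 0.004167
  0.01312·V_2 - 0.01099·V_1 - 0.002128·V_5 = 0
  0.699·V_3 - 0.6667·V_4 - 0.006667·V_6 = 0.3846
  0.9074·V_4 - 0.0122·V_1 - 0.6667·V_3 - 0.05·V_5 - 0.1786·V_7 = 0
  0.2649·V_5 - 0.002128·V_2 - 0.05·V_4 = 0
  0.2392·V_6 - 0.006667·V_3 - 0.2326·V_7 = 0
  0.8657·V_7 - 0.1786·V_4 - 0.2326·V_6 = 0
Solving these 7 simultaneous equations (Gaussian elimination) gives:
  V_1 = 1.948 V, V_2 = 1.691 V, V_3 = 2.35 V, V_4 = 1.881 V
  V_5 = 0.3687 V, V_6 = 0.5992 V, V_7 = 0.549 V
I_R1 = (V_0 - V_1)/R1 = (15 - 1.948)/3600 = 0.003626 A
|I_R1| = 0.003626 A

Final answer: |I_R1| = 0.003626 A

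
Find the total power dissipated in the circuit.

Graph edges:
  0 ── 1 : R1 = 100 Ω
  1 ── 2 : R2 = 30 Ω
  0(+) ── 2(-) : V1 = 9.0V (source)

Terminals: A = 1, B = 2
Nodal analysis, taking node 2 as the 0 V reference.
Source V1 fixes V_0 = 9 V.
KCL at each unknown node (sum of currents leaving = 0; resistances in Ω):
  Node 1: (V_1 - 9)/100 + (V_1 - 0)/30 = 0
Collecting terms: 0.04333 × V_1 = 0.09  =>  V_1 = 2.077 V
Power in each resistor, P = (ΔV)²/R:
  P_R1 = (9 - 2.077)²/100 = 0.4793 W
  P_R2 = (2.077 - 0)²/30 = 0.1438 W
P_total = P_R1 + P_R2 = 0.6231 W

Final answer: 0.6231 W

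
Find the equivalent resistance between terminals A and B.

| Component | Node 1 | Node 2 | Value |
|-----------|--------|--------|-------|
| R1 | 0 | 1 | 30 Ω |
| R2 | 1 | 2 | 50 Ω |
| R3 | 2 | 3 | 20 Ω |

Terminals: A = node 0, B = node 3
Reduce the network between node 0 (A) and node 3 (B) by series/parallel combination:
  Rs1 = R1 + R2 (series, joined only at node 1) = 30 + 50 = 80 Ω
  Rs2 = R3 + Rs1 (series, joined only at node 2) = 20 + 80 = 100 Ω
R_eq = 100 Ω

Final answer: 100 Ω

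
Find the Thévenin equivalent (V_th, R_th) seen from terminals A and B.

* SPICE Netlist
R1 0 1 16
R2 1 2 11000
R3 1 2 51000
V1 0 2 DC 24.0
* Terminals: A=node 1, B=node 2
Step 1 — V_th is the open-circuit voltage V_A - V_B (nothing connected across the terminals).
Nodal analysis, taking node 2 as the 0 V reference.
Source V1 fixes V_0 = 24 V.
KCL at each unknown node (sum of currents leaving = 0; resistances in Ω):
  Node 1: (V_1 - 24)/16 + (V_1 - 0)/11000 + (V_1 - 0)/51000 = 0
Collecting terms: 0.06261 × V_1 = 1.5  =>  V_1 = 23.96 V
V_th = V_1 - V_2 = 23.96 - 0 = 23.96 V
Step 2 — R_th: zero the source — replace V1 by a short circuit (node 2 merges into node 0) — and find the resistance seen between A (node 1) and B (node 0).
Reduce the network between node 1 (A) and node 0 (B) by series/parallel combination:
  Rp1 = R1 ‖ R2 ‖ R3 (parallel, all between nodes 0 and 1) = 1/(1/16 + 1/11000 + 1/51000) = 15.97 Ω
R_th = 15.97 Ω

Final answer: V_th = 23.96 V, R_th = 15.97 Ω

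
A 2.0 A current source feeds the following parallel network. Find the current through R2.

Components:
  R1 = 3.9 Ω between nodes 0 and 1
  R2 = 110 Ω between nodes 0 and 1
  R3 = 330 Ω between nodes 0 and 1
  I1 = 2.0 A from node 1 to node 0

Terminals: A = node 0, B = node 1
All resistors sit directly between nodes 0 and 1, so they are in parallel and share one voltage V; the full source current 2 A splits among them.
1/R_par = 1/3.9 + 1/110 + 1/330 = 0.2685 S  =>  R_par = 3.724 Ω
V = I × R_par = 2 × 3.724 = 7.448 V
I_R2 = V/R2 = 7.448/110 = 0.06771 A

Final answer: 0.06771 A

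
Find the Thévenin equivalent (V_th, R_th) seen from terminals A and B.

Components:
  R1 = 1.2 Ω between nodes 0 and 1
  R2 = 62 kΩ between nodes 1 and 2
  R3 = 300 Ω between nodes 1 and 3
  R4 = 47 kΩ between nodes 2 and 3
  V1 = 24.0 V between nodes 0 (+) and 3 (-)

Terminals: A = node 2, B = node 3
Step 1 — V_th is the open-circuit voltage V_A - V_B (nothing connected across the terminals).
Nodal analysis, taking node 3 as the 0 V reference.
Source V1 fixes V_0 = 24 V.
KCL at each unknown node (sum of currents leaving = 0; resistances in Ω):
  Node 1: (V_1 - 24)/1.2 + (V_1 - V_2)/62000 + (V_1 - 0)/300 = 0
  Node 2: (V_2 - V_1)/62000 + (V_2 - 0)/47000 = 0
Collecting terms (coefficients in siemens):
  0.8367·V_1 - 0.00001613·V_2 = 20
  0.00003741·V_2 - 0.00001613·V_1 = 0
Determinant D = (0.8367)(0.00003741) - (-0.00001613)(-0.00001613) = 0.0000313
V_1 = [(20)(0.00003741) - (-0.00001613)(0)]/D = 23.9 V
V_2 = [(0.8367)(0) - (20)(-0.00001613)]/D = 10.31 V
V_th = V_2 - V_3 = 10.31 - 0 = 10.31 V
Step 2 — R_th: zero the source — replace V1 by a short circuit (node 3 merges into node 0) — and find the resistance seen between A (node 2) and B (node 0).
Reduce the network between node 2 (A) and node 0 (B) by series/parallel combination:
  Rp1 = R1 ‖ R3 (parallel, both between nodes 0 and 1) = 1/(1/1.2 + 1/300) = 1.195 Ω
  Rs1 = R2 + Rp1 (series, joined only at node 1) = 62000 + 1.195 = 62000 Ω
  Rp2 = R4 ‖ Rs1 (parallel, both between nodes 0 and 2) = 1/(1/47000 + 1/62000) = 26730 Ω
R_th = 26.73 kΩ

Final answer: V_th = 10.31 V, R_th = 26.73 kΩ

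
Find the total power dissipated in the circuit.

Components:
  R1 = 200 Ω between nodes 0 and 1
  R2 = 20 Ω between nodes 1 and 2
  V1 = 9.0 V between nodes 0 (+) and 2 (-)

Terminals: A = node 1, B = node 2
Nodal analysis, taking node 2 as the 0 V reference.
Source V1 fixes V_0 = 9 V.
KCL at each unknown node (sum of currents leaving = 0; resistances in Ω):
  Node 1: (V_1 - 9)/200 + (V_1 - 0)/20 = 0
Collecting terms: 0.055 × V_1 = 0.045  =>  V_1 = 0.8182 V
Power in each resistor, P = (ΔV)²/R:
  P_R1 = (9 - 0.8182)²/200 = 0.3347 W
  P_R2 = (0.8182 - 0)²/20 = 0.03347 W
P_total = P_R1 + P_R2 = 0.3682 W

Final answer: 0.3682 W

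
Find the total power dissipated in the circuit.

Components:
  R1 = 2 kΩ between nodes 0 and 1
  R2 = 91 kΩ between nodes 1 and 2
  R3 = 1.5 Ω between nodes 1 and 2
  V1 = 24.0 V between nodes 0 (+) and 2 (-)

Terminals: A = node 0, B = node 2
Nodal analysis, taking node 2 as the 0 V reference.
Source V1 fixes V_0 = 24 V.
KCL at each unknown node (sum of currents leaving = 0; resistances in Ω):
  Node 1: (V_1 - 24)/2000 + (V_1 - 0)/91000 + (V_1 - 0)/1.5 = 0
Collecting terms: 0.6672 × V_1 = 0.012  =>  V_1 = 0.01799 V
Power in each resistor, P = (ΔV)²/R:
  P_R1 = (24 - 0.01799)²/2000 = 0.2876 W
  P_R2 = (0.01799 - 0)²/91000 = 0.000000003555 W
  P_R3 = (0.01799 - 0)²/1.5 = 0.0002157 W
P_total = P_R1 + P_R2 + P_R3 = 0.2878 W

Final answer: 0.2878 W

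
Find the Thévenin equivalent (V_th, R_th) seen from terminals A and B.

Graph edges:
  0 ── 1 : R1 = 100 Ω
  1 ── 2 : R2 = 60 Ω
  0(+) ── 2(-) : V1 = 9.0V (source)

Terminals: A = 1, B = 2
Step 1 — V_th is the open-circuit voltage V_A - V_B (nothing connected across the terminals).
Nodal analysis, taking node 2 as the 0 V reference.
Source V1 fixes V_0 = 9 V.
KCL at each unknown node (sum of currents leaving = 0; resistances in Ω):
  Node 1: (V_1 - 9)/100 + (V_1 - 0)/60 = 0
Collecting terms: 0.02667 × V_1 = 0.09  =>  V_1 = 3.375 V
V_th = V_1 - V_2 = 3.375 - 0 = 3.375 V
Step 2 — R_th: zero the source — replace V1 by a short circuit (node 2 merges into node 0) — and find the resistance seen between A (node 1) and B (node 0).
Reduce the network between node 1 (A) and node 0 (B) by series/parallel combination:
  Rp1 = R1 ‖ R2 (parallel, both between nodes 0 and 1) = 1/(1/100 + 1/60) = 37.5 Ω
R_th = 37.5 Ω

Final answer: V_th = 3.375 V, R_th = 37.5 Ω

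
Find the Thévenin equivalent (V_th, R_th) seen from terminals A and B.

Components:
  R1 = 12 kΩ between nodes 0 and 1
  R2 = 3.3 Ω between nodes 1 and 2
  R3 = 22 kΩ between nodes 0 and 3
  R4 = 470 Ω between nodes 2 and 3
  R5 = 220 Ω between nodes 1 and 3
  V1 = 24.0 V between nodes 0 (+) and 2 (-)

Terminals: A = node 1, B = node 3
Step 1 — V_th is the open-circuit voltage V_A - V_B (nothing connected across the terminals).
Nodal analysis, taking node 2 as the 0 V reference.
Source V1 fixes V_0 = 24 V.
KCL at each unknown node (sum of currents leaving = 0; resistances in Ω):
  Node 1: (V_1 - 24)/12000 + (V_1 - 0)/3.3 + (V_1 - V_3)/220 = 0
  Node 3: (V_3 - 24)/22000 + (V_3 - 0)/470 + (V_3 - V_1)/220 = 0
Collecting terms (coefficients in siemens):
  0.3077·V_1 - 0.004545·V_3 = 0.002
  0.006719·V_3 - 0.004545·V_1 = 0.001091
Determinant D = (0.3077)(0.006719) - (-0.004545)(-0.004545) = 0.002046
V_1 = [(0.002)(0.006719) - (-0.004545)(0.001091)]/D = 0.008989 V
V_3 = [(0.3077)(0.001091) - (0.002)(-0.004545)]/D = 0.1685 V
V_th = V_1 - V_3 = 0.008989 - 0.1685 = -0.1595 V
Step 2 — R_th: zero the source — replace V1 by a short circuit (node 2 merges into node 0) — and find the resistance seen between A (node 1) and B (node 3).
Reduce the network between node 1 (A) and node 3 (B) by series/parallel combination:
  Rp1 = R1 ‖ R2 (parallel, both between nodes 0 and 1) = 1/(1/12000 + 1/3.3) = 3.299 Ω
  Rp2 = R3 ‖ R4 (parallel, both between nodes 0 and 3) = 1/(1/22000 + 1/470) = 460.2 Ω
  Rs1 = Rp1 + Rp2 (series, joined only at node 0) = 3.299 + 460.2 = 463.5 Ω
  Rp3 = R5 ‖ Rs1 (parallel, both between nodes 1 and 3) = 1/(1/220 + 1/463.5) = 149.2 Ω
R_th = 149.2 Ω

Final answer: V_th = -0.1595 V, R_th = 149.2 Ω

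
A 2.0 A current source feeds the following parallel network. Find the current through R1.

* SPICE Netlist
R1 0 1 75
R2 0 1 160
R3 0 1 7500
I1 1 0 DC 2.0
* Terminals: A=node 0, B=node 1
All resistors sit directly between nodes 0 and 1, so they are in parallel and share one voltage V; the full source current 2 A splits among them.
1/R_par = 1/75 + 1/160 + 1/7500 = 0.01972 S  =>  R_par = 50.72 Ω
V = I × R_par = 2 × 50.72 = 101.4 V
I_R1 = V/R1 = 101.4/75 = 1.352 A

Final answer: 1.352 A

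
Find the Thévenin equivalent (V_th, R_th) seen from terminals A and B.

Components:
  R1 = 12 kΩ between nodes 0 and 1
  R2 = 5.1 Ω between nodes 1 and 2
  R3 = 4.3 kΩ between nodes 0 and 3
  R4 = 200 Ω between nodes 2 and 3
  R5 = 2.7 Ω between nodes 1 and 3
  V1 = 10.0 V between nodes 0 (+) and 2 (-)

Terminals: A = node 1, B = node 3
Step 1 — V_th is the open-circuit voltage V_A - V_B (nothing connected across the terminals).
Nodal analysis, taking node 2 as the 0 V reference.
Source V1 fixes V_0 = 10 V.
KCL at each unknown node (sum of currents leaving = 0; resistances in Ω):
  Node 1: (V_1 - 10)/12000 + (V_1 - 0)/5.1 + (V_1 - V_3)/2.7 = 0
  Node 3: (V_3 - 10)/4300 + (V_3 - 0)/200 + (V_3 - V_1)/2.7 = 0
Collecting terms (coefficients in siemens):
  0.5665·V_1 - 0.3704·V_3 = 0.0008333
  0.3756·V_3 - 0.3704·V_1 = 0.002326
Determinant D = (0.5665)(0.3756) - (-0.3704)(-0.3704) = 0.07562
V_1 = [(0.0008333)(0.3756) - (-0.3704)(0.002326)]/D = 0.01553 V
V_3 = [(0.5665)(0.002326) - (0.0008333)(-0.3704)]/D = 0.02151 V
V_th = V_1 - V_3 = 0.01553 - 0.02151 = -0.005975 V
Step 2 — R_th: zero the source — replace V1 by a short circuit (node 2 merges into node 0) — and find the resistance seen between A (node 1) and B (node 3).
Reduce the network between node 1 (A) and node 3 (B) by series/parallel combination:
  Rp1 = R1 ‖ R2 (parallel, both between nodes 0 and 1) = 1/(1/12000 + 1/5.1) = 5.098 Ω
  Rp2 = R3 ‖ R4 (parallel, both between nodes 0 and 3) = 1/(1/4300 + 1/200) = 191.1 Ω
  Rs1 = Rp1 + Rp2 (series, joined only at node 0) = 5.098 + 191.1 = 196.2 Ω
  Rp3 = R5 ‖ Rs1 (parallel, both between nodes 1 and 3) = 1/(1/2.7 + 1/196.2) = 2.663 Ω
R_th = 2.663 Ω

Final answer: V_th = -0.005975 V, R_th = 2.663 Ω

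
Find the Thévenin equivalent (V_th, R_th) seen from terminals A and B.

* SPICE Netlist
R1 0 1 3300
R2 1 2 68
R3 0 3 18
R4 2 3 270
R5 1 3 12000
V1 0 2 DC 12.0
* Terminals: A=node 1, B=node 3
Step 1 — V_th is the open-circuit voltage V_A - V_B (nothing connected across the terminals).
Nodal analysis, taking node 2 as the 0 V reference.
Source V1 fixes V_0 = 12 V.
KCL at each unknown node (sum of currents leaving = 0; resistances in Ω):
  Node 1: (V_1 - 12)/3300 + (V_1 - 0)/68 + (V_1 - V_3)/12000 = 0
  Node 3: (V_3 - 12)/18 + (V_3 - 0)/270 + (V_3 - V_1)/12000 = 0
Collecting terms (coefficients in siemens):
  0.01509·V_1 - 0.00008333·V_3 = 0.003636
  0.05934·V_3 - 0.00008333·V_1 = 0.6667
Determinant D = (0.01509)(0.05934) - (-0.00008333)(-0.00008333) = 0.0008956
V_1 = [(0.003636)(0.05934) - (-0.00008333)(0.6667)]/D = 0.303 V
V_3 = [(0.01509)(0.6667) - (0.003636)(-0.00008333)]/D = 11.23 V
V_th = V_1 - V_3 = 0.303 - 11.23 = -10.93 V
Step 2 — R_th: zero the source — replace V1 by a short circuit (node 2 merges into node 0) — and find the resistance seen between A (node 1) and B (node 3).
Reduce the network between node 1 (A) and node 3 (B) by series/parallel combination:
  Rp1 = R1 ‖ R2 (parallel, both between nodes 0 and 1) = 1/(1/3300 + 1/68) = 66.63 Ω
  Rp2 = R3 ‖ R4 (parallel, both between nodes 0 and 3) = 1/(1/18 + 1/270) = 16.88 Ω
  Rs1 = Rp1 + Rp2 (series, joined only at node 0) = 66.63 + 16.88 = 83.5 Ω
  Rp3 = R5 ‖ Rs1 (parallel, both between nodes 1 and 3) = 1/(1/12000 + 1/83.5) = 82.93 Ω
R_th = 82.93 Ω

Final answer: V_th = -10.93 V, R_th = 82.93 Ω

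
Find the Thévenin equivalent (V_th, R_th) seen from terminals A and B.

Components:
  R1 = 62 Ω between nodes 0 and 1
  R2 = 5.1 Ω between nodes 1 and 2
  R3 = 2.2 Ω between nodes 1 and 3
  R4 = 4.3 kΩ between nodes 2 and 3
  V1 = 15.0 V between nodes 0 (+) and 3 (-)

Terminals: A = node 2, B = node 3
Step 1 — V_th is the open-circuit voltage V_A - V_B (nothing connected across the terminals).
Nodal analysis, taking node 3 as the 0 V reference.
Source V1 fixes V_0 = 15 V.
KCL at each unknown node (sum of currents leaving = 0; resistances in Ω):
  Node 1: (V_1 - 15)/62 + (V_1 - V_2)/5.1 + (V_1 - 0)/2.2 = 0
  Node 2: (V_2 - V_1)/5.1 + (V_2 - 0)/4300 = 0
Collecting terms (coefficients in siemens):
  0.6668·V_1 - 0.1961·V_2 = 0.2419
  0.1963·V_2 - 0.1961·V_1 = 0
Determinant D = (0.6668)(0.1963) - (-0.1961)(-0.1961) = 0.09244
V_1 = [(0.2419)(0.1963) - (-0.1961)(0)]/D = 0.5138 V
V_2 = [(0.6668)(0) - (0.2419)(-0.1961)]/D = 0.5132 V
V_th = V_2 - V_3 = 0.5132 - 0 = 0.5132 V
Step 2 — R_th: zero the source — replace V1 by a short circuit (node 3 merges into node 0) — and find the resistance seen between A (node 2) and B (node 0).
Reduce the network between node 2 (A) and node 0 (B) by series/parallel combination:
  Rp1 = R1 ‖ R3 (parallel, both between nodes 0 and 1) = 1/(1/62 + 1/2.2) = 2.125 Ω
  Rs1 = R2 + Rp1 (series, joined only at node 1) = 5.1 + 2.125 = 7.225 Ω
  Rp2 = R4 ‖ Rs1 (parallel, both between nodes 0 and 2) = 1/(1/4300 + 1/7.225) = 7.212 Ω
R_th = 7.212 Ω

Final answer: V_th = 0.5132 V, R_th = 7.212 Ω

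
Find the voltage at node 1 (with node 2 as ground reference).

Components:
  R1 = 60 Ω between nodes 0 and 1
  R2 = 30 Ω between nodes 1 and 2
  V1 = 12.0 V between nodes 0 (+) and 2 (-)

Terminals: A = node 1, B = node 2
Nodal analysis, taking node 2 as the 0 V reference.
Source V1 fixes V_0 = 12 V.
KCL at each unknown node (sum of currents leaving = 0; resistances in Ω):
  Node 1: (V_1 - 12)/60 + (V_1 - 0)/30 = 0
Collecting terms: 0.05 × V_1 = 0.2  =>  V_1 = 4 V
The requested potential is V_1 = 4 V.

Final answer: V_1 = 4 V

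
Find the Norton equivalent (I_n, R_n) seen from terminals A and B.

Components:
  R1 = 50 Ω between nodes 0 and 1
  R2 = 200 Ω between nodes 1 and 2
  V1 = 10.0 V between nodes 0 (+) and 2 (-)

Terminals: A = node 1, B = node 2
Find the Thévenin equivalent first; then I_n = V_th/R_th and R_n = R_th.
Step 1 — V_th is the open-circuit voltage V_A - V_B (nothing connected across the terminals).
Nodal analysis, taking node 2 as the 0 V reference.
Source V1 fixes V_0 = 10 V.
KCL at each unknown node (sum of currents leaving = 0; resistances in Ω):
  Node 1: (V_1 - 10)/50 + (V_1 - 0)/200 = 0
Collecting terms: 0.025 × V_1 = 0.2  =>  V_1 = 8 V
V_th = V_1 - V_2 = 8 - 0 = 8 V
Step 2 — R_th: zero the source — replace V1 by a short circuit (node 2 merges into node 0) — and find the resistance seen between A (node 1) and B (node 0).
Reduce the network between node 1 (A) and node 0 (B) by series/parallel combination:
  Rp1 = R1 ‖ R2 (parallel, both between nodes 0 and 1) = 1/(1/50 + 1/200) = 40 Ω
R_th = 40 Ω
I_n = V_th/R_th = 8/40 = 0.2 A, and R_n = R_th = 40 Ω

Final answer: I_n = 0.2 A, R_n = 40 Ω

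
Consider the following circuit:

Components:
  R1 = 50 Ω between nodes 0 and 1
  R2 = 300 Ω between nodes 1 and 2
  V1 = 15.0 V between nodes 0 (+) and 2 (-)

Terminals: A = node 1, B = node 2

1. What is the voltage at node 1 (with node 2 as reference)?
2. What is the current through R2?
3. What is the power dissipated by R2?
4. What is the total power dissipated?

Nodal analysis, taking node 2 as the 0 V reference.
Source V1 fixes V_0 = 15 V.
KCL at each unknown node (sum of currents leaving = 0; resistances in Ω):
  Node 1: (V_1 - 15)/50 + (V_1 - 0)/300 = 0
Collecting terms: 0.02333 × V_1 = 0.3  =>  V_1 = 12.86 V
Part 1:
  Read off the nodal solution: V_1 = 12.86 V
Part 2:
  I_R2 = (V_1 - V_2)/R2 = (12.86 - 0)/300 = 0.04286 A
  Magnitude: I_R2 = 0.04286 A
Part 3:
  I_R2 = (V_1 - V_2)/R2 = (12.86 - 0)/300 = 0.04286 A
  P_R2 = I_R2² × R2 = (0.04286)² × 300 = 0.551 W
Part 4:
  Power in each resistor, P = (ΔV)²/R:
    P_R1 = (15 - 12.86)²/50 = 0.09184 W
    P_R2 = (12.86 - 0)²/300 = 0.551 W
  P_total = P_R1 + P_R2 = 0.6429 W

Final answers:
1. V_1 = 12.86 V
2. I_R2 = 0.04286 A
3. P_R2 = 0.551 W
4. P_total = 0.6429 W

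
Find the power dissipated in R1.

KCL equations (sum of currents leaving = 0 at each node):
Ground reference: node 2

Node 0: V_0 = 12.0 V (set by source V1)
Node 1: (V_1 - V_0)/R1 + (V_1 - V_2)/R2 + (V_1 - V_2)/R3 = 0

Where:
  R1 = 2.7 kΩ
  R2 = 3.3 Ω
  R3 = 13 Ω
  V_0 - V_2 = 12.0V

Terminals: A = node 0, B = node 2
Nodal analysis, taking node 2 as the 0 V reference.
Source V1 fixes V_0 = 12 V.
KCL at each unknown node (sum of currents leaving = 0; resistances in Ω):
  Node 1: (V_1 - 12)/2700 + (V_1 - 0)/3.3 + (V_1 - 0)/13 = 0
Collecting terms: 0.3803 × V_1 = 0.004444  =>  V_1 = 0.01169 V
I_R1 = (V_0 - V_1)/R1 = (12 - 0.01169)/2700 = 0.00444 A
P_R1 = I_R1² × R1 = (0.00444)² × 2700 = 0.05323 W

Final answer: 0.05323 W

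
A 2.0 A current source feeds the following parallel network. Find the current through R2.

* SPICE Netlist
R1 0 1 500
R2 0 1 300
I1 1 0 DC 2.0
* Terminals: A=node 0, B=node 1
All resistors sit directly between nodes 0 and 1, so they are in parallel and share one voltage V; the full source current 2 A splits among them.
1/R_par = 1/500 + 1/300 = 0.005333 S  =>  R_par = 187.5 Ω
V = I × R_par = 2 × 187.5 = 375 V
I_R2 = V/R2 = 375/300 = 1.25 A

Final answer: 1.25 A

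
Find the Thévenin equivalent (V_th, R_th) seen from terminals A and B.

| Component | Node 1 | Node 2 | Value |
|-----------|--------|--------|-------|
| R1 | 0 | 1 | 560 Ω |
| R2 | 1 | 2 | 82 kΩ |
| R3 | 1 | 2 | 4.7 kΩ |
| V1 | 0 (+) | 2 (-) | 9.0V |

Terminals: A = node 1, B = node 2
Step 1 — V_th is the open-circuit voltage V_A - V_B (nothing connected across the terminals).
Nodal analysis, taking node 2 as the 0 V reference.
Source V1 fixes V_0 = 9 V.
KCL at each unknown node (sum of currents leaving = 0; resistances in Ω):
  Node 1: (V_1 - 9)/560 + (V_1 - 0)/82000 + (V_1 - 0)/4700 = 0
Collecting terms: 0.002011 × V_1 = 0.01607  =>  V_1 = 7.993 V
V_th = V_1 - V_2 = 7.993 - 0 = 7.993 V
Step 2 — R_th: zero the source — replace V1 by a short circuit (node 2 merges into node 0) — and find the resistance seen between A (node 1) and B (node 0).
Reduce the network between node 1 (A) and node 0 (B) by series/parallel combination:
  Rp1 = R1 ‖ R2 ‖ R3 (parallel, all between nodes 0 and 1) = 1/(1/560 + 1/82000 + 1/4700) = 497.3 Ω
R_th = 497.3 Ω

Final answer: V_th = 7.993 V, R_th = 497.3 Ω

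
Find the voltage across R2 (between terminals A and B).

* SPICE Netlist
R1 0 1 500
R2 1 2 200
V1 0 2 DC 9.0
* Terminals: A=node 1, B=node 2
R1 and R2 are in series across V1 (node 0 → node 1 → node 2), and the output A–B is taken across R2, so this is a voltage divider.
Series current: I = V1/(R1 + R2) = 9/(500 + 200) = 9/700 = 0.01286 A
V_R2 = I × R2 = V1 × R2/(R1 + R2) = 9 × 200/700 = 2.571 V

Final answer: 2.571 V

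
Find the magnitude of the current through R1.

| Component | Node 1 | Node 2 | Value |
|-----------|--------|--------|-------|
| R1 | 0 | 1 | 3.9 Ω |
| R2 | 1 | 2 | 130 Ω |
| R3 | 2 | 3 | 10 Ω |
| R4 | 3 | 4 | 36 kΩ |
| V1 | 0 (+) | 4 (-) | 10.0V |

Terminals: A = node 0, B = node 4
Nodal analysis, taking node 4 as the 0 V reference.
Source V1 fixes V_0 = 10 V.
KCL at each unknown node (sum of currents leaving = 0; resistances in Ω):
  Node 1: (V_1 - 10)/3.9 + (V_1 - V_2)/130 = 0
  Node 2: (V_2 - V_1)/130 + (V_2 - V_3)/10 = 0
  Node 3: (V_3 - V_2)/10 + (V_3 - 0)/36000 = 0
Collecting terms (coefficients in siemens):
  0.2641·V_1 - 0.007692·V_2 = 2.564
  0.1077·V_2 - 0.007692·V_1 - 0.1·V_3 = 0
  0.1·V_3 - 0.1·V_2 = 0
Solving these 3 simultaneous equations (Gaussian elimination) gives:
  V_1 = 9.999 V, V_2 = 9.963 V, V_3 = 9.96 V
I_R1 = (V_0 - V_1)/R1 = (10 - 9.999)/3.9 = 0.0002767 A
|I_R1| = 0.0002767 A

Final answer: |I_R1| = 0.0002767 A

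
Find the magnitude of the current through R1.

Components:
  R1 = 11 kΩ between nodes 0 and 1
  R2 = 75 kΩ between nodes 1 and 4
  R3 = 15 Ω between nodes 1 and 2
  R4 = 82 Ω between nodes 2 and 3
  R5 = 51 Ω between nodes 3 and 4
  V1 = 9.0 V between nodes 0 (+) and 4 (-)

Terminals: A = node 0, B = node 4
Nodal analysis, taking node 4 as the 0 V reference.
Source V1 fixes V_0 = 9 V.
KCL at each unknown node (sum of currents leaving = 0; resistances in Ω):
  Node 1: (V_1 - 9)/11000 + (V_1 - 0)/75000 + (V_1 - V_2)/15 = 0
  Node 2: (V_2 - V_1)/15 + (V_2 - V_3)/82 = 0
  Node 3: (V_3 - V_2)/82 + (V_3 - 0)/51 = 0
Collecting terms (coefficients in siemens):
  0.06677·V_1 - 0.06667·V_2 = 0.0008182
  0.07886·V_2 - 0.06667·V_1 - 0.0122·V_3 = 0
  0.0318·V_3 - 0.0122·V_2 = 0
Solving these 3 simultaneous equations (Gaussian elimination) gives:
  V_1 = 0.1193 V, V_2 = 0.1072 V, V_3 = 0.04109 V
I_R1 = (V_0 - V_1)/R1 = (9 - 0.1193)/11000 = 0.0008073 A
|I_R1| = 0.0008073 A

Final answer: |I_R1| = 0.0008073 A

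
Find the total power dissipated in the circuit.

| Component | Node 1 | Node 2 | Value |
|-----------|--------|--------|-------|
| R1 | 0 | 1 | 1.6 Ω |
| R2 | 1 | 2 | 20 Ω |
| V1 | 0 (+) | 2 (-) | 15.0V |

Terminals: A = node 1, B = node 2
Nodal analysis, taking node 2 as the 0 V reference.
Source V1 fixes V_0 = 15 V.
KCL at each unknown node (sum of currents leaving = 0; resistances in Ω):
  Node 1: (V_1 - 15)/1.6 + (V_1 - 0)/20 = 0
Collecting terms: 0.675 × V_1 = 9.375  =>  V_1 = 13.89 V
Power in each resistor, P = (ΔV)²/R:
  P_R1 = (15 - 13.89)²/1.6 = 0.7716 W
  P_R2 = (13.89 - 0)²/20 = 9.645 W
P_total = P_R1 + P_R2 = 10.42 W

Final answer: 10.42 W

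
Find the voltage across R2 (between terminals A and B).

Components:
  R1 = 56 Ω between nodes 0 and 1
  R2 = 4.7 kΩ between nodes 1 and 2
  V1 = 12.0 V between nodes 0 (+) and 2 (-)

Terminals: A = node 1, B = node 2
R1 and R2 are in series across V1 (node 0 → node 1 → node 2), and the output A–B is taken across R2, so this is a voltage divider.
Series current: I = V1/(R1 + R2) = 12/(56 + 4700) = 12/4756 = 0.002523 A
V_R2 = I × R2 = V1 × R2/(R1 + R2) = 12 × 4700/4756 = 11.86 V

Final answer: 11.86 V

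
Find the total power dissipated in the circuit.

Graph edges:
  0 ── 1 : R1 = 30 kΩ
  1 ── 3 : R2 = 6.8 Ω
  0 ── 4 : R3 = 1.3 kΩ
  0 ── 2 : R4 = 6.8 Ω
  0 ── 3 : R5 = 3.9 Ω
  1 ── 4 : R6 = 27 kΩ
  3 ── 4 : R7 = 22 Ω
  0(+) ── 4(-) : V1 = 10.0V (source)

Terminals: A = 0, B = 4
Nodal analysis, taking node 4 as the 0 V reference.
Source V1 fixes V_0 = 10 V.
KCL at each unknown node (sum of currents leaving = 0; resistances in Ω):
  Node 1: (V_1 - 10)/30000 + (V_1 - V_3)/6.8 + (V_1 - 0)/27000 = 0
  Node 2: (V_2 - 10)/6.8 = 0
  Node 3: (V_3 - V_1)/6.8 + (V_3 - 10)/3.9 + (V_3 - 0)/22 = 0
Collecting terms (coefficients in siemens):
  0.1471·V_1 - 0.1471·V_3 = 0.0003333
  0.1471·V_2 = 1.471
  0.4489·V_3 - 0.1471·V_1 = 2.564
Solving these 3 simultaneous equations (Gaussian elimination) gives:
  V_1 = 8.492 V, V_2 = 10 V, V_3 = 8.493 V
Power in each resistor, P = (ΔV)²/R:
  P_R1 = (10 - 8.492)²/30000 = 0.00007585 W
  P_R2 = (8.492 - 8.493)²/6.8 = 0.0000004747 W
  P_R3 = (10 - 0)²/1300 = 0.07692 W
  P_R4 = (10 - 10)²/6.8 = 0 W
  P_R5 = (10 - 8.493)²/3.9 = 0.5821 W
  P_R6 = (8.492 - 0)²/27000 = 0.002671 W
  P_R7 = (8.493 - 0)²/22 = 3.279 W
P_total = P_R1 + P_R2 + P_R3 + P_R4 + P_R5 + P_R6 + P_R7 = 3.941 W

Final answer: 3.941 W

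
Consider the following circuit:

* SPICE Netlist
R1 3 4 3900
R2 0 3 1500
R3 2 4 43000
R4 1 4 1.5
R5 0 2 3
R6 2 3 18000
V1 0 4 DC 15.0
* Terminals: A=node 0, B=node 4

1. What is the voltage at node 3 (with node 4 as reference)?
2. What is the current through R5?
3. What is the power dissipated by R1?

Nodal analysis, taking node 4 as the 0 V reference.
Source V1 fixes V_0 = 15 V.
KCL at each unknown node (sum of currents leaving = 0; resistances in Ω):
  Node 1: (V_1 - 0)/1.5 = 0
  Node 2: (V_2 - 0)/43000 + (V_2 - 15)/3 + (V_2 - V_3)/18000 = 0
  Node 3: (V_3 - 0)/3900 + (V_3 - 15)/1500 + (V_3 - V_2)/18000 = 0
Collecting terms (coefficients in siemens):
  0.6667·V_1 = 0
  0.3334·V_2 - 0.00005556·V_3 = 5
  0.0009786·V_3 - 0.00005556·V_2 = 0.01
Solving these 3 simultaneous equations (Gaussian elimination) gives:
  V_1 = 0 V, V_2 = 15 V, V_3 = 11.07 V
Part 1:
  Read off the nodal solution: V_3 = 11.07 V
Part 2:
  I_R5 = (V_0 - V_2)/R5 = (15 - 15)/3 = 0.000567 A
  Magnitude: I_R5 = 0.000567 A
Part 3:
  I_R1 = (V_3 - V_4)/R1 = (11.07 - 0)/3900 = 0.002838 A
  P_R1 = I_R1² × R1 = (0.002838)² × 3900 = 0.03142 W

Final answers:
1. V_3 = 11.07 V
2. I_R5 = 0.000567 A
3. P_R1 = 0.03142 W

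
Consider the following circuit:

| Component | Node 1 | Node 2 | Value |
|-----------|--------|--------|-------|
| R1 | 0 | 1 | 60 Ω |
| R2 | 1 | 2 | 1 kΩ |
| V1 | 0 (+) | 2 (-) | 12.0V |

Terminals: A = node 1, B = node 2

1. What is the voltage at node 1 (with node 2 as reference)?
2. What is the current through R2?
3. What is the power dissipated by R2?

Nodal analysis, taking node 2 as the 0 V reference.
Source V1 fixes V_0 = 12 V.
KCL at each unknown node (sum of currents leaving = 0; resistances in Ω):
  Node 1: (V_1 - 12)/60 + (V_1 - 0)/1000 = 0
Collecting terms: 0.01767 × V_1 = 0.2  =>  V_1 = 11.32 V
Part 1:
  Read off the nodal solution: V_1 = 11.32 V
Part 2:
  I_R2 = (V_1 - V_2)/R2 = (11.32 - 0)/1000 = 0.01132 A
  Magnitude: I_R2 = 0.01132 A
Part 3:
  I_R2 = (V_1 - V_2)/R2 = (11.32 - 0)/1000 = 0.01132 A
  P_R2 = I_R2² × R2 = (0.01132)² × 1000 = 0.1282 W

Final answers:
1. V_1 = 11.32 V
2. I_R2 = 0.01132 A
3. P_R2 = 0.1282 W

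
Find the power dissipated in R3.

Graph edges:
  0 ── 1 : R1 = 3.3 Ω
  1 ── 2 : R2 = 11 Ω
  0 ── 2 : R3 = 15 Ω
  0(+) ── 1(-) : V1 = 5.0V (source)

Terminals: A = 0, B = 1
Nodal analysis, taking node 1 as the 0 V reference.
Source V1 fixes V_0 = 5 V.
KCL at each unknown node (sum of currents leaving = 0; resistances in Ω):
  Node 2: (V_2 - 0)/11 + (V_2 - 5)/15 = 0
Collecting terms: 0.1576 × V_2 = 0.3333  =>  V_2 = 2.115 V
I_R3 = (V_0 - V_2)/R3 = (5 - 2.115)/15 = 0.1923 A
P_R3 = I_R3² × R3 = (0.1923)² × 15 = 0.5547 W

Final answer: 0.5547 W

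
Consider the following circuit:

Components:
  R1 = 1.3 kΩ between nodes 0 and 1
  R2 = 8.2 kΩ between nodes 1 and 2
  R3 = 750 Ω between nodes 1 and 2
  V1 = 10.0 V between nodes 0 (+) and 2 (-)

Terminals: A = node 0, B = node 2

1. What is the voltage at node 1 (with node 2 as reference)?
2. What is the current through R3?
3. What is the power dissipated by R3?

Nodal analysis, taking node 2 as the 0 V reference.
Source V1 fixes V_0 = 10 V.
KCL at each unknown node (sum of currents leaving = 0; resistances in Ω):
  Node 1: (V_1 - 10)/1300 + (V_1 - 0)/8200 + (V_1 - 0)/750 = 0
Collecting terms: 0.002225 × V_1 = 0.007692  =>  V_1 = 3.458 V
Part 1:
  Read off the nodal solution: V_1 = 3.458 V
Part 2:
  I_R3 = (V_1 - V_2)/R3 = (3.458 - 0)/750 = 0.004611 A
  Magnitude: I_R3 = 0.004611 A
Part 3:
  I_R3 = (V_1 - V_2)/R3 = (3.458 - 0)/750 = 0.004611 A
  P_R3 = I_R3² × R3 = (0.004611)² × 750 = 0.01594 W

Final answers:
1. V_1 = 3.458 V
2. I_R3 = 0.004611 A
3. P_R3 = 0.01594 W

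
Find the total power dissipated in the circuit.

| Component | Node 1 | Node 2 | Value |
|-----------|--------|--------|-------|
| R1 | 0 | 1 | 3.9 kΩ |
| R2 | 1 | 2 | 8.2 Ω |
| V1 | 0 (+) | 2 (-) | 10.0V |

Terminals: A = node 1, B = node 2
Nodal analysis, taking node 2 as the 0 V reference.
Source V1 fixes V_0 = 10 V.
KCL at each unknown node (sum of currents leaving = 0; resistances in Ω):
  Node 1: (V_1 - 10)/3900 + (V_1 - 0)/8.2 = 0
Collecting terms: 0.1222 × V_1 = 0.002564  =>  V_1 = 0.02098 V
Power in each resistor, P = (ΔV)²/R:
  P_R1 = (10 - 0.02098)²/3900 = 0.02553 W
  P_R2 = (0.02098 - 0)²/8.2 = 0.00005369 W
P_total = P_R1 + P_R2 = 0.02559 W

Final answer: 0.02559 W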